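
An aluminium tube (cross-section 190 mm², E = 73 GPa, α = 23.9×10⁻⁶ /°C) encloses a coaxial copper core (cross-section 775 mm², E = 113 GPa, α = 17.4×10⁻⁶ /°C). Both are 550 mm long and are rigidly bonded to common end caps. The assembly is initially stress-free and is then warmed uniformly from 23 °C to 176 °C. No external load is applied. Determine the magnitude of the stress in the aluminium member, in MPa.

Equilibrium of a rigid end plate with no external load gives equal and opposite internal forces ±P in the two members. Since α_{aluminium} > α_{copper}, heating drives the aluminium into compression and the copper into tension.
Compatibility of the two members (thermal + elastic change equal): (α₁ − α₂)ΔT = P·[1/(A₁E₁) + 1/(A₂E₂)].
|α₁ − α₂|·ΔT = 6.5×10⁻⁶ × 153 = 0.0009945.
1/(A₁E₁) + 1/(A₂E₂) = 1/(190×73×10³) + 1/(775×113×10³) = 8.352×10⁻⁸ N⁻¹.
So P = 0.0009945 / 8.352×10⁻⁸ = 11.91 kN.
σ_{aluminium} = P/A₁ = 11910/190 = 62.67 MPa, compressive.

σ ≈ 62.7 MPa (compressive)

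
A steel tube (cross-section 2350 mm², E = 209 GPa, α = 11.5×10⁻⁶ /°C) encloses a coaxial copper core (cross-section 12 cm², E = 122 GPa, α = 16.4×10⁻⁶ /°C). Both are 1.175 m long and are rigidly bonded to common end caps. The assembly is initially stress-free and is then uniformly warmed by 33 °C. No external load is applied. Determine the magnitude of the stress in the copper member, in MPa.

σ ≈ 15.2 MPa (compressive)

Both members must finish at the same length. With the larger α, the copper tends to over-expand; the plates restrain it, putting the copper in compression and the steel in tension. With no external load the two internal forces are equal and opposite, magnitude P.
Equating the net (thermal + elastic) strains gives |α₁ − α₂|·ΔT = P·[1/(A₁E₁) + 1/(A₂E₂)].
|α₁ − α₂|·ΔT = 4.9×10⁻⁶ × 33 = 0.0001617.
1/(A₁E₁) + 1/(A₂E₂) = 1/(2350×209×10³) + 1/(1200×122×10³) = 8.867×10⁻⁹ N⁻¹.
So P = 0.0001617 / 8.867×10⁻⁹ = 18.24 kN.
σ_{copper} = P/A₂ = 18240/1200 = 15.2 MPa, compressive.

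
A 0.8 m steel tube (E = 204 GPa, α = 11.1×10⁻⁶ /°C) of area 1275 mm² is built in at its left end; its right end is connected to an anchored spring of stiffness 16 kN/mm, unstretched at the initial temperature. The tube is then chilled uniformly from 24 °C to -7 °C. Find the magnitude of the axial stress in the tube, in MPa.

The unrestrained thermal change is αΔT L = 11.1×10⁻⁶ × 31 × 800 = 0.2753 mm.
With a force P in the spring, the elastic change of the tube is PL/(AE) and that of the spring is P/k; compatibility requires their sum to equal δ_free.
So P = δ_free / [L/(AE) + 1/k] = 0.2753 / [ 800/(1275×204×10³) + 1/(16×10³) ].
P = 0.2753 / 6.558×10⁻⁵ = 4198 N.
σ = P/A = 4198/1275 = 3.292 MPa.

σ ≈ 3.29 MPa (tensile)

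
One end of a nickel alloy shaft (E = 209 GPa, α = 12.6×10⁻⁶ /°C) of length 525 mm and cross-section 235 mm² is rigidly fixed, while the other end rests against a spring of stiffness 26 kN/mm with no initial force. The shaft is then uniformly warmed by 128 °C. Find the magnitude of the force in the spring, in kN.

P ≈ 17.2 kN

The unrestrained thermal change is αΔT L = 12.6×10⁻⁶ × 128 × 525 = 0.8467 mm.
With a force P in the spring, the elastic change of the shaft is PL/(AE) and that of the spring is P/k; compatibility requires their sum to equal δ_free.
So P = δ_free / [L/(AE) + 1/k] = 0.8467 / [ 525/(235×209×10³) + 1/(26×10³) ].
P = 0.8467 / 4.915×10⁻⁵ = 17230 N.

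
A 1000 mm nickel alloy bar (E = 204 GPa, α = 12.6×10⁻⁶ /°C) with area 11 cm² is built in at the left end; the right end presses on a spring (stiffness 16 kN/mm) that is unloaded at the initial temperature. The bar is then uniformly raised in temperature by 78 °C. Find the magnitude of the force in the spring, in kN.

P ≈ 14.7 kN

The unrestrained thermal change is αΔT L = 12.6×10⁻⁶ × 78 × 1000 = 0.9828 mm.
Let P be the compressive force at the spring. The bar shortens elastically by PL/(AE) and the spring compresses by P/k; together these equal δ_free.
P [ L/(AE) + 1/k ] = δ_free → P [ 1000/(1100×204×10³) + 1/(16×10³) ] = 0.9828.
P = 0.9828 / 6.696×10⁻⁵ = 14680 N.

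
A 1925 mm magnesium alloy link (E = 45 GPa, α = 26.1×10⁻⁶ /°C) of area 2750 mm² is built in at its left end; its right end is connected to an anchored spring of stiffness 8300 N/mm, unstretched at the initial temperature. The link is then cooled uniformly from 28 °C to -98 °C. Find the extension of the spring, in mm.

δ ≈ 5.61 mm

If the spring were absent the link would shorten by αΔT L = 26.1×10⁻⁶ × 126 × 1925 = 6.331 mm.
Let P be the tensile force in the spring. The link extends elastically by PL/(AE) and the spring stretches by P/k; together these equal δ_free.
P [ L/(AE) + 1/k ] = δ_free → P [ 1925/(2750×45×10³) + 1/(8300) ] = 6.331.
P = 6.331 / 0.000136 = 46540 N.
Spring extension = P/k = 46540/(8300) = 5.607 mm.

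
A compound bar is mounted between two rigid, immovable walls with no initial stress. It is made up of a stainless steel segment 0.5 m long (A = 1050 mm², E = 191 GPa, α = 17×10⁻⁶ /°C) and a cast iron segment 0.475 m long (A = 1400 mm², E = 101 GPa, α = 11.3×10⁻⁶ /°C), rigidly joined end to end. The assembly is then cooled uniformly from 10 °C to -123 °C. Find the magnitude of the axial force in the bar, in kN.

P ≈ 315 kN (tensile)

If the supports were absent, the total length change would be Σ αᵢΔT Lᵢ = 17×10⁻⁶×133×500 + 11.3×10⁻⁶×133×475 = 1.844 mm.
The rigid supports impose zero overall length change; the single axial force P common to all segments must satisfy P Σ Lᵢ/(AᵢEᵢ) = δ_free.
The series flexibility is Σ Lᵢ/(AᵢEᵢ) = 500/(1050×191×10³) + 475/(1400×101×10³) = 5.852×10⁻⁶ mm/N.
Hence P = δ_free / Σ(L/AE) = 1.844/5.852×10⁻⁶ = 315.1 kN (tensile).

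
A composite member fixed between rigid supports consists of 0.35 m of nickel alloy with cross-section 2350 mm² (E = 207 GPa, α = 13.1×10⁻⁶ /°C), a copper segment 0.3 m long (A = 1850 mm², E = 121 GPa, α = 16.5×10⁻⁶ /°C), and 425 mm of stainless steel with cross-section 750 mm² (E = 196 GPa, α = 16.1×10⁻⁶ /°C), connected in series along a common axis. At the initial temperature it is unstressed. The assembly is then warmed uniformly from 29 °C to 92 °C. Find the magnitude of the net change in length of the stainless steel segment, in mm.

|ΔL| ≈ 0.171 mm

Free thermal expansion of the whole bar: Σ αᵢΔT Lᵢ = 13.1×10⁻⁶×63×350 + 16.5×10⁻⁶×63×300 + 16.1×10⁻⁶×63×425 = 1.032 mm.
The rigid supports impose zero overall length change; the single axial force P common to all segments must satisfy P Σ Lᵢ/(AᵢEᵢ) = δ_free.
Σ Lᵢ/(AᵢEᵢ) = 350/(2350×207×10³) + 300/(1850×121×10³) + 425/(750×196×10³) = 4.951×10⁻⁶ mm/N.
P = 1.032 / 4.951×10⁻⁶ = 208400 N = 208.4 kN, compressive.
For the stainless steel segment, free thermal change = 16.1×10⁻⁶×63×425 = 0.4311 mm and elastic change from P = 208400×425/(750×196×10³) = 0.6025 mm; these oppose, so the net change is 0.171 mm (segment shortens).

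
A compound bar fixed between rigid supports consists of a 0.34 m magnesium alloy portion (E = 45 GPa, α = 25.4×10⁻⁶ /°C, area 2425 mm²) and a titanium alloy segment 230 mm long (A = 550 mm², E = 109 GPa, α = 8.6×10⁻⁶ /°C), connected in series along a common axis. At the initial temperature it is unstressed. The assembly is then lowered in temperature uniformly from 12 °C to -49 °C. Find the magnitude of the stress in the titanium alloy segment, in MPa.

σ ≈ 169 MPa (tensile)

Free thermal contraction of the whole bar: Σ αᵢΔT Lᵢ = 25.4×10⁻⁶×61×340 + 8.6×10⁻⁶×61×230 = 0.6475 mm.
The walls prevent any net length change, so an axial force P (same in every segment) develops. Compatibility: P · Σ Lᵢ/(AᵢEᵢ) = δ_free.
Σ Lᵢ/(AᵢEᵢ) = 340/(2425×45×10³) + 230/(550×109×10³) = 6.952×10⁻⁶ mm/N.
Hence P = δ_free / Σ(L/AE) = 0.6475/6.952×10⁻⁶ = 93.13 kN (tensile).
σ_{titanium alloy} = P / A = 93130 / 550 = 169.3 MPa.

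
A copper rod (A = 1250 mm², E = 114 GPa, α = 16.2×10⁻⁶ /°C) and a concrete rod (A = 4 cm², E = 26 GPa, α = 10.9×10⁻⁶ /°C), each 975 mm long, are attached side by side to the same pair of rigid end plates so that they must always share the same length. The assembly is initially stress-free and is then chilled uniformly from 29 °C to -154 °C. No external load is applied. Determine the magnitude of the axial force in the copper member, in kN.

P ≈ 9.4 kN (tensile in the copper)

Both members must finish at the same length. With the larger α, the copper tends to over-contract; the plates restrain it, putting the copper in tension and the concrete in compression. With no external load the two internal forces are equal and opposite, magnitude P.
Setting the final lengths equal and cancelling L: (α₁ − α₂)ΔT = P/(A₁E₁) + P/(A₂E₂).
|α₁ − α₂|·ΔT = 5.3×10⁻⁶ × 183 = 0.0009699.
1/(A₁E₁) + 1/(A₂E₂) = 1/(1250×114×10³) + 1/(400×26×10³) = 1.032×10⁻⁷ N⁻¹.
So P = 0.0009699 / 1.032×10⁻⁷ = 9.401 kN.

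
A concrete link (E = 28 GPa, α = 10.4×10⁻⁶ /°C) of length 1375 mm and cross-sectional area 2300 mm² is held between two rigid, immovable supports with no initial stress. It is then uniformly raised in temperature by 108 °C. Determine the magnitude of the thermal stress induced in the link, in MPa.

σ ≈ 31.4 MPa (compressive)

The supports are rigid, so the total axial strain is zero. The restrained thermal strain is ε = αΔT = 10.4×10⁻⁶ × 108 = 1123.2×10⁻⁶.
Hence σ = E·αΔT = 28×10³ × 1123.2×10⁻⁶ = 31.45 MPa, compressive.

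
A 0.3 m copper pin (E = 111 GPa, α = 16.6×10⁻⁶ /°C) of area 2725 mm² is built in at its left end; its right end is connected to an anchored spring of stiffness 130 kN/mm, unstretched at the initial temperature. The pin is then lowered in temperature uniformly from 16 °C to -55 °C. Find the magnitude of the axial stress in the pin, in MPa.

σ ≈ 14.9 MPa (tensile)

If the spring were absent the pin would shorten by αΔT L = 16.6×10⁻⁶ × 71 × 300 = 0.3536 mm.
With a force P in the spring, the elastic change of the pin is PL/(AE) and that of the spring is P/k; compatibility requires their sum to equal δ_free.
P [ L/(AE) + 1/k ] = δ_free → P [ 300/(2725×111×10³) + 1/(130×10³) ] = 0.3536.
P = 0.3536 / 8.684×10⁻⁶ = 40720 N.
σ = P/A = 40720/2725 = 14.94 MPa.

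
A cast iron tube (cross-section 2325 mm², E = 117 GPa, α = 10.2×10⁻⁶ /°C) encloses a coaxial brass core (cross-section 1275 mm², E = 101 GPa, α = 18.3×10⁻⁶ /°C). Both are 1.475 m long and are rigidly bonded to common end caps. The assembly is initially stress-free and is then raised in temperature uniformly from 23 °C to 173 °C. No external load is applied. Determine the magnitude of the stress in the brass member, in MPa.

σ ≈ 83.3 MPa (compressive)

Equilibrium of a rigid end plate with no external load gives equal and opposite internal forces ±P in the two members. Since α_{brass} > α_{cast iron}, heating drives the brass into compression and the cast iron into tension.
Equating the net (thermal + elastic) strains gives |α₁ − α₂|·ΔT = P·[1/(A₁E₁) + 1/(A₂E₂)].
|α₁ − α₂|·ΔT = 8.1×10⁻⁶ × 150 = 0.001215.
1/(A₁E₁) + 1/(A₂E₂) = 1/(2325×117×10³) + 1/(1275×101×10³) = 1.144×10⁻⁸ N⁻¹.
So P = 0.001215 / 1.144×10⁻⁸ = 106.2 kN.
σ_{brass} = P/A₂ = 106200/1275 = 83.29 MPa, compressive.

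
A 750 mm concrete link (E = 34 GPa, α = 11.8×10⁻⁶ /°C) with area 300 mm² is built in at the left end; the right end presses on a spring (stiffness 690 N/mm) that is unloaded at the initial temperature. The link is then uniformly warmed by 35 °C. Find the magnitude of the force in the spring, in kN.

If the spring were absent the link would lengthen by αΔT L = 11.8×10⁻⁶ × 35 × 750 = 0.3098 mm.
With a force P in the spring, the elastic change of the link is PL/(AE) and that of the spring is P/k; compatibility requires their sum to equal δ_free.
P [ L/(AE) + 1/k ] = δ_free → P [ 750/(300×34×10³) + 1/(690) ] = 0.3098.
P = 0.3098 / 0.001523 = 203.4 N.

P ≈ 0.203 kN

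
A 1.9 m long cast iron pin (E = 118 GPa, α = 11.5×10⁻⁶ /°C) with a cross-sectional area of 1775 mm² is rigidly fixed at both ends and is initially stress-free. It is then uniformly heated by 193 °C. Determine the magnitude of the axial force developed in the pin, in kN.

Full restraint means ε = 0, so the stress is σ = EαΔT = 118×10³ × 11.5×10⁻⁶ × 193 = 261.9 MPa.
Axial force P = σA = 261.9 × 1775 = 464900 N = 464.9 kN, compressive.

P ≈ 465 kN (compressive)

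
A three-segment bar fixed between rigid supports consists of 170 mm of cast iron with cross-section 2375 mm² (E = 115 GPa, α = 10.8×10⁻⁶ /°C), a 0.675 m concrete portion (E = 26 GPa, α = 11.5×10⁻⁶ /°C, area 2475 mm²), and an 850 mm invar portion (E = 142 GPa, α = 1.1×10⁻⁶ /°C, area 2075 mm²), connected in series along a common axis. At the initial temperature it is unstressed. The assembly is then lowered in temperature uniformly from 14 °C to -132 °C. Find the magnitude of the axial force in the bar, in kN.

With the walls removed the bar would change length by δ_free = Σ αᵢΔT Lᵢ = 10.8×10⁻⁶×146×170 + 11.5×10⁻⁶×146×675 + 1.1×10⁻⁶×146×850 = 1.538 mm.
The rigid supports impose zero overall length change; the single axial force P common to all segments must satisfy P Σ Lᵢ/(AᵢEᵢ) = δ_free.
Σ Lᵢ/(AᵢEᵢ) = 170/(2375×115×10³) + 675/(2475×26×10³) + 850/(2075×142×10³) = 1.4×10⁻⁵ mm/N.
Hence P = δ_free / Σ(L/AE) = 1.538/1.4×10⁻⁵ = 109.9 kN (tensile).

P ≈ 110 kN (tensile)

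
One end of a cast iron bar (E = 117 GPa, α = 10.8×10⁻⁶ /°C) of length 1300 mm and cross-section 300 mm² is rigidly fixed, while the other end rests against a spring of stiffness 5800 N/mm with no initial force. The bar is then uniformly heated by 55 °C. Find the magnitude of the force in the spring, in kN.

The unrestrained thermal change is αΔT L = 10.8×10⁻⁶ × 55 × 1300 = 0.7722 mm.
Let P be the compressive force at the spring. The bar shortens elastically by PL/(AE) and the spring compresses by P/k; together these equal δ_free.
P [ L/(AE) + 1/k ] = δ_free → P [ 1300/(300×117×10³) + 1/(5800) ] = 0.7722.
P = 0.7722 / 0.0002095 = 3687 N.

P ≈ 3.69 kN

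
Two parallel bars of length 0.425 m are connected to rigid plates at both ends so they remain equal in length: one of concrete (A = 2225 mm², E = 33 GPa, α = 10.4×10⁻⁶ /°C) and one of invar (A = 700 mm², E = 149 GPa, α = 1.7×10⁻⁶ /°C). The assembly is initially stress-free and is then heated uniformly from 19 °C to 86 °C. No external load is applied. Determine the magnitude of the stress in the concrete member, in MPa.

σ ≈ 11.3 MPa (compressive)

Equilibrium of a rigid end plate with no external load gives equal and opposite internal forces ±P in the two members. Since α_{concrete} > α_{invar}, heating drives the concrete into compression and the invar into tension.
Equating the net (thermal + elastic) strains gives |α₁ − α₂|·ΔT = P·[1/(A₁E₁) + 1/(A₂E₂)].
|α₁ − α₂|·ΔT = 8.7×10⁻⁶ × 67 = 0.0005829.
1/(A₁E₁) + 1/(A₂E₂) = 1/(2225×33×10³) + 1/(700×149×10³) = 2.321×10⁻⁸ N⁻¹.
P = 0.0005829 / 2.321×10⁻⁸ = 25120 N = 25.12 kN.
σ_{concrete} = P/A₁ = 25120/2225 = 11.29 MPa, compressive.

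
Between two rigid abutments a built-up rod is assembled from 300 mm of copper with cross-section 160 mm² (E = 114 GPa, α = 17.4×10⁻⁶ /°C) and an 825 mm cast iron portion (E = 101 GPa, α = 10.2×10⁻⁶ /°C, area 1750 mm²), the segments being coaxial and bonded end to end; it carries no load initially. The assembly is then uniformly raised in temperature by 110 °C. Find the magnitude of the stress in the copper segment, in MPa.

Free thermal expansion of the whole bar: Σ αᵢΔT Lᵢ = 17.4×10⁻⁶×110×300 + 10.2×10⁻⁶×110×825 = 1.5 mm.
Since the ends are fixed, an axial force P builds up, equal in every segment, with P · Σ Lᵢ/(AᵢEᵢ) = δ_free.
The series flexibility is Σ Lᵢ/(AᵢEᵢ) = 300/(160×114×10³) + 825/(1750×101×10³) = 2.111×10⁻⁵ mm/N.
P = 1.5 / 2.111×10⁻⁵ = 71030 N = 71.03 kN, compressive.
σ_{copper} = P / A = 71030 / 160 = 444 MPa.

σ ≈ 444 MPa (compressive)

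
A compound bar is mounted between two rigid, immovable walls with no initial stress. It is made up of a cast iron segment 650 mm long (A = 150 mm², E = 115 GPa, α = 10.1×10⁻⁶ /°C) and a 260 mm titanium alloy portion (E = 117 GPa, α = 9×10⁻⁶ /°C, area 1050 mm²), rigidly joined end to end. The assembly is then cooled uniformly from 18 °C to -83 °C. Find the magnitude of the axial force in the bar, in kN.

P ≈ 22.6 kN (tensile)

If the supports were absent, the total length change would be Σ αᵢΔT Lᵢ = 10.1×10⁻⁶×101×650 + 9×10⁻⁶×101×260 = 0.8994 mm.
The walls prevent any net length change, so an axial force P (same in every segment) develops. Compatibility: P · Σ Lᵢ/(AᵢEᵢ) = δ_free.
Σ Lᵢ/(AᵢEᵢ) = 650/(150×115×10³) + 260/(1050×117×10³) = 3.98×10⁻⁵ mm/N.
So P = 0.8994 / 3.98×10⁻⁵ = 22.6 kN, tensile.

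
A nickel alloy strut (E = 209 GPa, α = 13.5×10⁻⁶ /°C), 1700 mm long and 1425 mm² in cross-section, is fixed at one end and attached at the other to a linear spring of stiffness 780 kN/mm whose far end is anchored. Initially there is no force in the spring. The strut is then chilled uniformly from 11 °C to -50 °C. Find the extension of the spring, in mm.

Free thermal contraction: δ_free = αΔT L = 13.5×10⁻⁶ × 61 × 1700 = 1.4 mm.
With a force P in the spring, the elastic change of the strut is PL/(AE) and that of the spring is P/k; compatibility requires their sum to equal δ_free.
So P = δ_free / [L/(AE) + 1/k] = 1.4 / [ 1700/(1425×209×10³) + 1/(780×10³) ].
P = 1.4 / 6.99×10⁻⁶ = 200300 N.
Spring extension = P/k = 200300/(780×10³) = 0.2568 mm.

δ ≈ 0.257 mm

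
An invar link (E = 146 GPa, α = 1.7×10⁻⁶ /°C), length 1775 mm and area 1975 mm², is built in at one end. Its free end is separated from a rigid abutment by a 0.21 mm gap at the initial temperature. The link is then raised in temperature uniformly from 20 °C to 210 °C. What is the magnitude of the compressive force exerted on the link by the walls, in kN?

If the wall were absent the link would grow by αΔT L = 1.7×10⁻⁶ × 190 × 1775 = 0.5733 mm.
This exceeds the 0.21 mm gap, so the wall pushes back. The portion of expansion that must be recovered elastically is δ_free − gap = 0.5733 − 0.21 = 0.3633 mm.
So σ = E(δ_free − g)/L = 146×10³ × 0.3633/1775 = 29.88 MPa.
P = σA = 29.88 × 1975 = 59.02 kN.

P ≈ 59 kN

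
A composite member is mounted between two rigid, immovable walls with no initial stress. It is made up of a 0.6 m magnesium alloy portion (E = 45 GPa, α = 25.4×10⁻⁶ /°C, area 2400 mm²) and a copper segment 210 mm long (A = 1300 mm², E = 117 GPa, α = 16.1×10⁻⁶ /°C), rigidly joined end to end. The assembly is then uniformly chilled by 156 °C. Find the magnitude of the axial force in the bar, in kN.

If the supports were absent, the total length change would be Σ αᵢΔT Lᵢ = 25.4×10⁻⁶×156×600 + 16.1×10⁻⁶×156×210 = 2.905 mm.
The walls prevent any net length change, so an axial force P (same in every segment) develops. Compatibility: P · Σ Lᵢ/(AᵢEᵢ) = δ_free.
Σ Lᵢ/(AᵢEᵢ) = 600/(2400×45×10³) + 210/(1300×117×10³) = 6.936×10⁻⁶ mm/N.
Hence P = δ_free / Σ(L/AE) = 2.905/6.936×10⁻⁶ = 418.8 kN (tensile).

P ≈ 419 kN (tensile)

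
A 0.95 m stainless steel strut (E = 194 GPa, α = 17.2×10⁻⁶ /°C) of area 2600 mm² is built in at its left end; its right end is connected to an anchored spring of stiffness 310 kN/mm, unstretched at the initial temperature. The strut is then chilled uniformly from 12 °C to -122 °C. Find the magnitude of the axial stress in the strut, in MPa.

If the spring were absent the strut would shorten by αΔT L = 17.2×10⁻⁶ × 134 × 950 = 2.19 mm.
With a force P in the spring, the elastic change of the strut is PL/(AE) and that of the spring is P/k; compatibility requires their sum to equal δ_free.
So P = δ_free / [L/(AE) + 1/k] = 2.19 / [ 950/(2600×194×10³) + 1/(310×10³) ].
P = 2.19 / 5.109×10⁻⁶ = 428500 N.
σ = P/A = 428500/2600 = 164.8 MPa.

σ ≈ 165 MPa (tensile)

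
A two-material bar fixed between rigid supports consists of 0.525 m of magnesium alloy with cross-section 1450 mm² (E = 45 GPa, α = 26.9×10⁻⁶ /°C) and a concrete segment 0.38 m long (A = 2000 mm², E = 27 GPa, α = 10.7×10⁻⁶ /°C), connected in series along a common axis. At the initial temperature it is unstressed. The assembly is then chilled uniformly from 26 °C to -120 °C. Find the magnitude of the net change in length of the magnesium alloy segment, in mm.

Free thermal contraction of the whole bar: Σ αᵢΔT Lᵢ = 26.9×10⁻⁶×146×525 + 10.7×10⁻⁶×146×380 = 2.656 mm.
The rigid supports impose zero overall length change; the single axial force P common to all segments must satisfy P Σ Lᵢ/(AᵢEᵢ) = δ_free.
The series flexibility is Σ Lᵢ/(AᵢEᵢ) = 525/(1450×45×10³) + 380/(2000×27×10³) = 1.508×10⁻⁵ mm/N.
So P = 2.656 / 1.508×10⁻⁵ = 176.1 kN, tensile.
For the magnesium alloy segment, free thermal change = 26.9×10⁻⁶×146×525 = 2.062 mm and elastic change from P = 176100×525/(1450×45×10³) = 1.417 mm; these oppose, so the net change is 0.645 mm (segment shortens).

|ΔL| ≈ 0.645 mm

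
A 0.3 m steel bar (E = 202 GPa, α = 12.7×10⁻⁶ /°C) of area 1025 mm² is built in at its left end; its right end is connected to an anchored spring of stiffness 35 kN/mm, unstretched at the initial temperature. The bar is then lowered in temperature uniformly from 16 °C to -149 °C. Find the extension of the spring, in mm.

If the spring were absent the bar would shorten by αΔT L = 12.7×10⁻⁶ × 165 × 300 = 0.6286 mm.
With a force P in the spring, the elastic change of the bar is PL/(AE) and that of the spring is P/k; compatibility requires their sum to equal δ_free.
P [ L/(AE) + 1/k ] = δ_free → P [ 300/(1025×202×10³) + 1/(35×10³) ] = 0.6286.
P = 0.6286 / 3.002×10⁻⁵ = 20940 N.
Spring extension = P/k = 20940/(35×10³) = 0.5983 mm.

δ ≈ 0.598 mm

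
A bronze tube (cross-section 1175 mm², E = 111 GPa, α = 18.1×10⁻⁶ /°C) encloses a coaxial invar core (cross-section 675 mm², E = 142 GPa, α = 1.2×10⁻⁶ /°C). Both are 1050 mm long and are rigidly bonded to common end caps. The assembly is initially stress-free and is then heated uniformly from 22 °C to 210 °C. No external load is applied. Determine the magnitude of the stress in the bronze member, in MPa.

σ ≈ 149 MPa (compressive)

Equilibrium of a rigid end plate with no external load gives equal and opposite internal forces ±P in the two members. Since α_{bronze} > α_{invar}, heating drives the bronze into compression and the invar into tension.
Equating the net (thermal + elastic) strains gives |α₁ − α₂|·ΔT = P·[1/(A₁E₁) + 1/(A₂E₂)].
|α₁ − α₂|·ΔT = 16.9×10⁻⁶ × 188 = 0.003177.
1/(A₁E₁) + 1/(A₂E₂) = 1/(1175×111×10³) + 1/(675×142×10³) = 1.81×10⁻⁸ N⁻¹.
So P = 0.003177 / 1.81×10⁻⁸ = 175.5 kN.
σ_{bronze} = P/A₁ = 175500/1175 = 149.4 MPa, compressive.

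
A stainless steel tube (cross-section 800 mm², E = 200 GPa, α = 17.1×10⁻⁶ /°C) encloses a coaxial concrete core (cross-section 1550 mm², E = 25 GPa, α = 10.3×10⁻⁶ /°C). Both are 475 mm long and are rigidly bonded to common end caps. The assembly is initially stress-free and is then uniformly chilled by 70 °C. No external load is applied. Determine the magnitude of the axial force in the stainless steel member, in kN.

Both members must finish at the same length. With the larger α, the stainless steel tends to over-contract; the plates restrain it, putting the stainless steel in tension and the concrete in compression. With no external load the two internal forces are equal and opposite, magnitude P.
Compatibility of the two members (thermal + elastic change equal): (α₁ − α₂)ΔT = P·[1/(A₁E₁) + 1/(A₂E₂)].
|α₁ − α₂|·ΔT = 6.8×10⁻⁶ × 70 = 0.000476.
1/(A₁E₁) + 1/(A₂E₂) = 1/(800×200×10³) + 1/(1550×25×10³) = 3.206×10⁻⁸ N⁻¹.
P = 0.000476 / 3.206×10⁻⁸ = 14850 N = 14.85 kN.

P ≈ 14.8 kN (tensile in the stainless steel)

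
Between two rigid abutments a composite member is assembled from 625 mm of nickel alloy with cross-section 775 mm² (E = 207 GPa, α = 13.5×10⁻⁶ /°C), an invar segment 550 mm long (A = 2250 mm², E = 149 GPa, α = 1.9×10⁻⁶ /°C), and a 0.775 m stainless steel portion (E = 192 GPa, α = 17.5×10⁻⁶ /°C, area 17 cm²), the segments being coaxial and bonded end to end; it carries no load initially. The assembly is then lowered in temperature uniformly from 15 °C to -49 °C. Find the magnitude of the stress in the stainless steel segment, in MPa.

σ ≈ 110 MPa (tensile)

Free thermal contraction of the whole bar: Σ αᵢΔT Lᵢ = 13.5×10⁻⁶×64×625 + 1.9×10⁻⁶×64×550 + 17.5×10⁻⁶×64×775 = 1.475 mm.
The walls prevent any net length change, so an axial force P (same in every segment) develops. Compatibility: P · Σ Lᵢ/(AᵢEᵢ) = δ_free.
The series flexibility is Σ Lᵢ/(AᵢEᵢ) = 625/(775×207×10³) + 550/(2250×149×10³) + 775/(1700×192×10³) = 7.911×10⁻⁶ mm/N.
P = 1.475 / 7.911×10⁻⁶ = 186400 N = 186.4 kN, tensile.
σ_{stainless steel} = P / A = 186400 / 1700 = 109.7 MPa.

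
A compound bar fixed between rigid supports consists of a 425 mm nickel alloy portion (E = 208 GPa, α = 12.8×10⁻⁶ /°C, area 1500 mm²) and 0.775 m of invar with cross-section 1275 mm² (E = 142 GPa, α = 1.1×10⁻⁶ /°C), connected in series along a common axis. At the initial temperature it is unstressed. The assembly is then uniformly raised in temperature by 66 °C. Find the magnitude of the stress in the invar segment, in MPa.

Free thermal expansion of the whole bar: Σ αᵢΔT Lᵢ = 12.8×10⁻⁶×66×425 + 1.1×10⁻⁶×66×775 = 0.4153 mm.
The rigid supports impose zero overall length change; the single axial force P common to all segments must satisfy P Σ Lᵢ/(AᵢEᵢ) = δ_free.
Σ Lᵢ/(AᵢEᵢ) = 425/(1500×208×10³) + 775/(1275×142×10³) = 5.643×10⁻⁶ mm/N.
Hence P = δ_free / Σ(L/AE) = 0.4153/5.643×10⁻⁶ = 73.6 kN (compressive).
σ_{invar} = P / A = 73600 / 1275 = 57.73 MPa.

σ ≈ 57.7 MPa (compressive)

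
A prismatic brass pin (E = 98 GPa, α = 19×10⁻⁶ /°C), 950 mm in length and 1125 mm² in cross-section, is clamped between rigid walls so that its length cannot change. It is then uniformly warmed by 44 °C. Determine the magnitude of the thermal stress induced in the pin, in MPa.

With length fixed, the mechanical strain must cancel the thermal strain αΔT = 19×10⁻⁶ × 44 = 836×10⁻⁶.
σ = EαΔT = 98×10³ × 19×10⁻⁶ × 44 = 81.93 MPa (compressive; the pin is trying to expand).

σ ≈ 81.9 MPa (compressive)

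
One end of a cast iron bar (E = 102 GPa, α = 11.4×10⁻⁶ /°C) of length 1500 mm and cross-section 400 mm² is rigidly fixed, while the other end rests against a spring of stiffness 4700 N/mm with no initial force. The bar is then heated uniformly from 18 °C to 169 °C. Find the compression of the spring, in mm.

δ ≈ 2.2 mm

The unrestrained thermal change is αΔT L = 11.4×10⁻⁶ × 151 × 1500 = 2.582 mm.
With a force P in the spring, the elastic change of the bar is PL/(AE) and that of the spring is P/k; compatibility requires their sum to equal δ_free.
So P = δ_free / [L/(AE) + 1/k] = 2.582 / [ 1500/(400×102×10³) + 1/(4700) ].
P = 2.582 / 0.0002495 = 10350 N.
Spring compression = P/k = 10350/(4700) = 2.202 mm.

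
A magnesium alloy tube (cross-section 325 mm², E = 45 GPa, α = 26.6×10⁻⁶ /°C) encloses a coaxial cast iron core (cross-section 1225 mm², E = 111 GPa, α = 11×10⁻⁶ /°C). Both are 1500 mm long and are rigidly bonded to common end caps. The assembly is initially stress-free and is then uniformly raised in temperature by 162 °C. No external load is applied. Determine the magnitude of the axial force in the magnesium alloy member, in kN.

Both members must finish at the same length. With the larger α, the magnesium alloy tends to over-expand; the plates restrain it, putting the magnesium alloy in compression and the cast iron in tension. With no external load the two internal forces are equal and opposite, magnitude P.
Setting the final lengths equal and cancelling L: (α₁ − α₂)ΔT = P/(A₁E₁) + P/(A₂E₂).
|α₁ − α₂|·ΔT = 15.6×10⁻⁶ × 162 = 0.002527.
1/(A₁E₁) + 1/(A₂E₂) = 1/(325×45×10³) + 1/(1225×111×10³) = 7.573×10⁻⁸ N⁻¹.
P = 0.002527 / 7.573×10⁻⁸ = 33370 N = 33.37 kN.

P ≈ 33.4 kN (compressive in the magnesium alloy)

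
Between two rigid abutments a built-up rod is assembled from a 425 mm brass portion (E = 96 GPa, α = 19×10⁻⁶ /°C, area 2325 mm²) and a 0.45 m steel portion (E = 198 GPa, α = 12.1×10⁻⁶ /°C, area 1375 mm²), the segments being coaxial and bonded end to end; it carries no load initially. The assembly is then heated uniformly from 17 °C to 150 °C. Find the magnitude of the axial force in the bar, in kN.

P ≈ 506 kN (compressive)

Free thermal expansion of the whole bar: Σ αᵢΔT Lᵢ = 19×10⁻⁶×133×425 + 12.1×10⁻⁶×133×450 = 1.798 mm.
The rigid supports impose zero overall length change; the single axial force P common to all segments must satisfy P Σ Lᵢ/(AᵢEᵢ) = δ_free.
Σ Lᵢ/(AᵢEᵢ) = 425/(2325×96×10³) + 450/(1375×198×10³) = 3.557×10⁻⁶ mm/N.
So P = 1.798 / 3.557×10⁻⁶ = 505.5 kN, compressive.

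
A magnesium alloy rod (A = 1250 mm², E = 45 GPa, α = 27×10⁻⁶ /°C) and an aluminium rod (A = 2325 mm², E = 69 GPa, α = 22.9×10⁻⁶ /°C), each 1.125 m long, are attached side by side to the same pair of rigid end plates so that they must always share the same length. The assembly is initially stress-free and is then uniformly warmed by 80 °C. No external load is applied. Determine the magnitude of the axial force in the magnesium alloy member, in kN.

Equilibrium of a rigid end plate with no external load gives equal and opposite internal forces ±P in the two members. Since α_{magnesium alloy} > α_{aluminium}, heating drives the magnesium alloy into compression and the aluminium into tension.
Compatibility of the two members (thermal + elastic change equal): (α₁ − α₂)ΔT = P·[1/(A₁E₁) + 1/(A₂E₂)].
|α₁ − α₂|·ΔT = 4.1×10⁻⁶ × 80 = 0.000328.
1/(A₁E₁) + 1/(A₂E₂) = 1/(1250×45×10³) + 1/(2325×69×10³) = 2.401×10⁻⁸ N⁻¹.
P = 0.000328 / 2.401×10⁻⁸ = 13660 N = 13.66 kN.

P ≈ 13.7 kN (compressive in the magnesium alloy)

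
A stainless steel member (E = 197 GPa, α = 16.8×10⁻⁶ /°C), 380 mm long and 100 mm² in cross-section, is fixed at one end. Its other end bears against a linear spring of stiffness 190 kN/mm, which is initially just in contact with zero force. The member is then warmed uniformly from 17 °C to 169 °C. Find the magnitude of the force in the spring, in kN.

The unrestrained thermal change is αΔT L = 16.8×10⁻⁶ × 152 × 380 = 0.9704 mm.
Let P be the compressive force at the spring. The member shortens elastically by PL/(AE) and the spring compresses by P/k; together these equal δ_free.
P [ L/(AE) + 1/k ] = δ_free → P [ 380/(100×197×10³) + 1/(190×10³) ] = 0.9704.
P = 0.9704 / 2.455×10⁻⁵ = 39520 N.

P ≈ 39.5 kN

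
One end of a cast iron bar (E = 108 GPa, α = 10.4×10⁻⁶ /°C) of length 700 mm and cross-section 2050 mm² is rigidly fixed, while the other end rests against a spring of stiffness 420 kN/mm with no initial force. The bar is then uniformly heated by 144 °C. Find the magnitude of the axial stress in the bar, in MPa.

The unrestrained thermal change is αΔT L = 10.4×10⁻⁶ × 144 × 700 = 1.048 mm.
With a force P in the spring, the elastic change of the bar is PL/(AE) and that of the spring is P/k; compatibility requires their sum to equal δ_free.
So P = δ_free / [L/(AE) + 1/k] = 1.048 / [ 700/(2050×108×10³) + 1/(420×10³) ].
P = 1.048 / 5.543×10⁻⁶ = 189100 N.
σ = P/A = 189100/2050 = 92.26 MPa.

σ ≈ 92.3 MPa (compressive)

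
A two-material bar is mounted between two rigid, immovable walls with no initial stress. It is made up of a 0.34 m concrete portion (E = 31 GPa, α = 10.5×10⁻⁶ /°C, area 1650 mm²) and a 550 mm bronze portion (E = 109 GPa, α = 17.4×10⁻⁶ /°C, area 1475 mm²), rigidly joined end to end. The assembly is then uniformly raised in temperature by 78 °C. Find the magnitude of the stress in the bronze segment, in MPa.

With the walls removed the bar would change length by δ_free = Σ αᵢΔT Lᵢ = 10.5×10⁻⁶×78×340 + 17.4×10⁻⁶×78×550 = 1.025 mm.
The walls prevent any net length change, so an axial force P (same in every segment) develops. Compatibility: P · Σ Lᵢ/(AᵢEᵢ) = δ_free.
The series flexibility is Σ Lᵢ/(AᵢEᵢ) = 340/(1650×31×10³) + 550/(1475×109×10³) = 1.007×10⁻⁵ mm/N.
Hence P = δ_free / Σ(L/AE) = 1.025/1.007×10⁻⁵ = 101.8 kN (compressive).
σ_{bronze} = P / A = 101800 / 1475 = 69.02 MPa.

σ ≈ 69 MPa (compressive)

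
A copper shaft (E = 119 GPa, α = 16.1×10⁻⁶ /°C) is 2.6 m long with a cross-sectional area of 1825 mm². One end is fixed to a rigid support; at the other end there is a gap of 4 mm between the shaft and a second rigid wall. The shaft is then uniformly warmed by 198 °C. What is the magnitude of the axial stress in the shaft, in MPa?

Unrestrained expansion: δ_free = αΔT L = 16.1×10⁻⁶ × 198 × 2600 = 8.288 mm.
After closing the 4 mm clearance, 8.288 − 4 = 4.288 mm of expansion remains to be suppressed by the wall.
That suppressed elongation corresponds to σ = E·Δ/L = 119×10³ × 4.288/2600 = 196.3 MPa.

σ ≈ 196 MPa (compressive)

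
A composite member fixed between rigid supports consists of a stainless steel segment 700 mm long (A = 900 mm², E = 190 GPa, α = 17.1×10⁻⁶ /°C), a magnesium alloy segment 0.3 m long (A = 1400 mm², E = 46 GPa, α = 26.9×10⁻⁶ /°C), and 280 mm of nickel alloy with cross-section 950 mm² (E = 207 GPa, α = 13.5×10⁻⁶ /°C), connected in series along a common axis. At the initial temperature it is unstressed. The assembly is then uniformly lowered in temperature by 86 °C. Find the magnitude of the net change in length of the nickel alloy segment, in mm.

Free thermal contraction of the whole bar: Σ αᵢΔT Lᵢ = 17.1×10⁻⁶×86×700 + 26.9×10⁻⁶×86×300 + 13.5×10⁻⁶×86×280 = 2.049 mm.
The walls prevent any net length change, so an axial force P (same in every segment) develops. Compatibility: P · Σ Lᵢ/(AᵢEᵢ) = δ_free.
The series flexibility is Σ Lᵢ/(AᵢEᵢ) = 700/(900×190×10³) + 300/(1400×46×10³) + 280/(950×207×10³) = 1.018×10⁻⁵ mm/N.
P = 2.049 / 1.018×10⁻⁵ = 201300 N = 201.3 kN, tensile.
For the nickel alloy segment, free thermal change = 13.5×10⁻⁶×86×280 = 0.3251 mm and elastic change from P = 201300×280/(950×207×10³) = 0.2866 mm; these oppose, so the net change is 0.0384 mm (segment shortens).

|ΔL| ≈ 0.0384 mm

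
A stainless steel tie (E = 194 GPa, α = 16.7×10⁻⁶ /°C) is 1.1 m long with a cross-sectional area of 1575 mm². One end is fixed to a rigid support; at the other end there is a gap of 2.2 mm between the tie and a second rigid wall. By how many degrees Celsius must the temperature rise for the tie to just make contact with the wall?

ΔT ≈ 120 °C

Contact occurs when the free expansion equals the gap: αΔT L = 2.2 mm.
So ΔT = g/(αL) = 2.2/(16.7×10⁻⁶ × 1100) = 119.8 °C.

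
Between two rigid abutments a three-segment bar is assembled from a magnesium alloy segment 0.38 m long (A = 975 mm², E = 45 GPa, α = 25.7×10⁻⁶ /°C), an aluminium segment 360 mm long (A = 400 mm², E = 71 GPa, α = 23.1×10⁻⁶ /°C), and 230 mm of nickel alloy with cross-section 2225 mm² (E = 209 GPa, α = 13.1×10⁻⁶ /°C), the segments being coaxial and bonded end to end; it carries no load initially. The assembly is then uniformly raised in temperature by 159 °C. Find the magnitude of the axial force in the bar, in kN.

Free thermal expansion of the whole bar: Σ αᵢΔT Lᵢ = 25.7×10⁻⁶×159×380 + 23.1×10⁻⁶×159×360 + 13.1×10⁻⁶×159×230 = 3.354 mm.
Since the ends are fixed, an axial force P builds up, equal in every segment, with P · Σ Lᵢ/(AᵢEᵢ) = δ_free.
Σ Lᵢ/(AᵢEᵢ) = 380/(975×45×10³) + 360/(400×71×10³) + 230/(2225×209×10³) = 2.183×10⁻⁵ mm/N.
P = 3.354 / 2.183×10⁻⁵ = 153600 N = 153.6 kN, compressive.

P ≈ 154 kN (compressive)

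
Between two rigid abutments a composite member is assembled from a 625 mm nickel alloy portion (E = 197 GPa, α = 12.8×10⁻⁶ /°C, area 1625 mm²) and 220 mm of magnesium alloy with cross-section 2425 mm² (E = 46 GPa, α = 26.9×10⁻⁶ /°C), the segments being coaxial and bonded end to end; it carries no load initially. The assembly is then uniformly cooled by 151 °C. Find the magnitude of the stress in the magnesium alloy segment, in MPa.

Free thermal contraction of the whole bar: Σ αᵢΔT Lᵢ = 12.8×10⁻⁶×151×625 + 26.9×10⁻⁶×151×220 = 2.102 mm.
The rigid supports impose zero overall length change; the single axial force P common to all segments must satisfy P Σ Lᵢ/(AᵢEᵢ) = δ_free.
The series flexibility is Σ Lᵢ/(AᵢEᵢ) = 625/(1625×197×10³) + 220/(2425×46×10³) = 3.925×10⁻⁶ mm/N.
Hence P = δ_free / Σ(L/AE) = 2.102/3.925×10⁻⁶ = 535.5 kN (tensile).
σ_{magnesium alloy} = P / A = 535500 / 2425 = 220.8 MPa.

σ ≈ 221 MPa (tensile)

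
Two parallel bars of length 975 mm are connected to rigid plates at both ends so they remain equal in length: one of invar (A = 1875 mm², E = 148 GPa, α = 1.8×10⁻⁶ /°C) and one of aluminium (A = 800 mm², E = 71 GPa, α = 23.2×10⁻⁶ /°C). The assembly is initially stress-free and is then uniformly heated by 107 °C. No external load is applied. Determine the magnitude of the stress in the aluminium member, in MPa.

Equilibrium of a rigid end plate with no external load gives equal and opposite internal forces ±P in the two members. Since α_{aluminium} > α_{invar}, heating drives the aluminium into compression and the invar into tension.
Setting the final lengths equal and cancelling L: (α₁ − α₂)ΔT = P/(A₁E₁) + P/(A₂E₂).
|α₁ − α₂|·ΔT = 21.4×10⁻⁶ × 107 = 0.00229.
1/(A₁E₁) + 1/(A₂E₂) = 1/(1875×148×10³) + 1/(800×71×10³) = 2.121×10⁻⁸ N⁻¹.
P = 0.00229 / 2.121×10⁻⁸ = 108000 N = 108 kN.
σ_{aluminium} = P/A₂ = 108000/800 = 135 MPa, compressive.

σ ≈ 135 MPa (compressive)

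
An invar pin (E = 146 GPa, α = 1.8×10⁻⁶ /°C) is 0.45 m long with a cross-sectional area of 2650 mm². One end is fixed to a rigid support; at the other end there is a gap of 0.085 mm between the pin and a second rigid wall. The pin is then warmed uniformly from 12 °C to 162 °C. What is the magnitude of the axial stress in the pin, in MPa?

σ ≈ 11.8 MPa (compressive)

If the wall were absent the pin would grow by αΔT L = 1.8×10⁻⁶ × 150 × 450 = 0.1215 mm.
This exceeds the 0.085 mm gap, so the wall pushes back. The portion of expansion that must be recovered elastically is δ_free − gap = 0.1215 − 0.085 = 0.0365 mm.
So σ = E(δ_free − g)/L = 146×10³ × 0.0365/450 = 11.84 MPa.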